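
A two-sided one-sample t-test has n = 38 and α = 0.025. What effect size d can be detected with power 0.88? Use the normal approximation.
d ≈ 0.55

Minimum detectable effect (one-sample t-test, normal approximation):
d = (z_{α/2} + z_β) / √n
d = (2.241 + 1.175) / √38
d = 3.416 / 6.164
d ≈ 0.55

By Cohen's convention (0.2 small / 0.5 medium / 0.8 large): medium effect.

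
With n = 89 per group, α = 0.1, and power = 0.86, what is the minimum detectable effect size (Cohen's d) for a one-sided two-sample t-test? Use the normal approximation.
d ≈ 0.35

Minimum detectable effect (two-sample t-test, normal approximation):
d = (z_α + z_β) / √(n/2)
d = (1.282 + 1.080) / √(89/2)
d = 2.362 / 6.671
d ≈ 0.35

By Cohen's convention (0.2 small / 0.5 medium / 0.8 large): small effect.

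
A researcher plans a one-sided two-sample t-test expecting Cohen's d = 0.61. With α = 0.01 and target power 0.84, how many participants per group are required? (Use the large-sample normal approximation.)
n = 60 per group

Sample size formula (two-sample t-test, normal approximation):
n = 2 · ((z_α + z_β) / d)²

z_α = 2.326 (for α = 0.01, one-sided)
z_β = 0.994 (for power = 0.84)
d = 0.61

n = 2 · ((2.326 + 0.994) / 0.61)²
n = 2 · (5.443)²
n ≈ 59.25
Round up to the next whole number: n = 60 per group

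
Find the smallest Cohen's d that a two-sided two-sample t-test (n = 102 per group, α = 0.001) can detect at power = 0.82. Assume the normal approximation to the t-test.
d ≈ 0.59

Minimum detectable effect (two-sample t-test, normal approximation):
d = (z_{α/2} + z_β) / √(n/2)
d = (3.291 + 0.915) / √(102/2)
d = 4.206 / 7.141
d ≈ 0.59

By Cohen's convention (0.2 small / 0.5 medium / 0.8 large): medium effect.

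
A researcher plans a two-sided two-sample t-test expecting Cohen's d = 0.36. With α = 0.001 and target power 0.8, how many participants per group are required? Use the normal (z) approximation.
n = 264 per group

Sample size formula (two-sample t-test, normal approximation):
n = 2 · ((z_{α/2} + z_β) / d)²

z_{α/2} = 3.291 (for α = 0.001, two-sided)
z_β = 0.842 (for power = 0.8)
d = 0.36

n = 2 · ((3.291 + 0.842) / 0.36)²
n = 2 · (11.481)²
n ≈ 263.63
Round up to the next whole number: n = 264 per group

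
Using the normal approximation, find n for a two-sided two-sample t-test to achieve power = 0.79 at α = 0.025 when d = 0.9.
n = 23 per group

Sample size formula (two-sample t-test, normal approximation):
n = 2 · ((z_{α/2} + z_β) / d)²

z_{α/2} = 2.241 (for α = 0.025, two-sided)
z_β = 0.806 (for power = 0.79)
d = 0.9

n = 2 · ((2.241 + 0.806) / 0.9)²
n = 2 · (3.386)²
n ≈ 22.93
Round up to the next whole number: n = 23 per group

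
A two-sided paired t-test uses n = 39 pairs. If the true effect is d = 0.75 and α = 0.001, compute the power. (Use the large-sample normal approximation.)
Power ≈ 0.92

Power calculation (paired t-test, normal approximation):
z_β = d · √n - z_{α/2}
z_β = 0.75 · √39 - 3.291
z_β = 0.75 · 6.245 - 3.291
z_β = 1.393

Power = Φ(z_β) = Φ(1.393) ≈ 0.918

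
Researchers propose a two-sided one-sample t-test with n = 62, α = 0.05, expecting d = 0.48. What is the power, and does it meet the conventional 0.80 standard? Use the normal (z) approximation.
Power ≈ 0.97; the study is adequately powered (power ≥ 0.80)

Power calculation (one-sample t-test, normal approximation):
z_β = d · √n - z_{α/2}
z_β = 0.48 · √62 - 1.960
z_β = 0.48 · 7.874 - 1.960
z_β = 1.820

Power = Φ(z_β) = Φ(1.820) ≈ 0.966

Effect size d = 0.48 is small by Cohen's convention (0.2/0.5/0.8).

Threshold: power ≥ 0.80 is conventionally adequate.
Power ≈ 0.97 → the study is adequately powered (power ≥ 0.80).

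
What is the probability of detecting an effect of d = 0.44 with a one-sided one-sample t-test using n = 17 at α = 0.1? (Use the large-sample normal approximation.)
Power ≈ 0.70

Power calculation (one-sample t-test, normal approximation):
z_β = d · √n - z_α
z_β = 0.44 · √17 - 1.282
z_β = 0.44 · 4.123 - 1.282
z_β = 0.533

Power = Φ(z_β) = Φ(0.533) ≈ 0.703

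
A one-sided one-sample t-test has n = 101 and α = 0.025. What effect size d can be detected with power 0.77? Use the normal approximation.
d ≈ 0.27

Minimum detectable effect (one-sample t-test, normal approximation):
d = (z_α + z_β) / √n
d = (1.960 + 0.739) / √101
d = 2.699 / 10.050
d ≈ 0.27

By Cohen's convention (0.2 small / 0.5 medium / 0.8 large): small effect.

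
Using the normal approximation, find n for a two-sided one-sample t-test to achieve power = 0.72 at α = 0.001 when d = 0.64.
n = 37

Sample size formula (one-sample t-test, normal approximation):
n = ((z_{α/2} + z_β) / d)²

z_{α/2} = 3.291 (for α = 0.001, two-sided)
z_β = 0.583 (for power = 0.72)
d = 0.64

n = ((3.291 + 0.583) / 0.64)²
n = (6.053)²
n ≈ 36.64
Round up to the next whole number: n = 37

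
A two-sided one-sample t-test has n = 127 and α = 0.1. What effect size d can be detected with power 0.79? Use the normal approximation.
d ≈ 0.22

Minimum detectable effect (one-sample t-test, normal approximation):
d = (z_{α/2} + z_β) / √n
d = (1.645 + 0.806) / √127
d = 2.451 / 11.269
d ≈ 0.22

By Cohen's convention (0.2 small / 0.5 medium / 0.8 large): small effect.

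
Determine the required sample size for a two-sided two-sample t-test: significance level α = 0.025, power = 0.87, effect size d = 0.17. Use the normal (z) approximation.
n = 785 per group

Sample size formula (two-sample t-test, normal approximation):
n = 2 · ((z_{α/2} + z_β) / d)²

z_{α/2} = 2.241 (for α = 0.025, two-sided)
z_β = 1.126 (for power = 0.87)
d = 0.17

n = 2 · ((2.241 + 1.126) / 0.17)²
n = 2 · (19.806)²
n ≈ 784.56
Round up to the next whole number: n = 785 per group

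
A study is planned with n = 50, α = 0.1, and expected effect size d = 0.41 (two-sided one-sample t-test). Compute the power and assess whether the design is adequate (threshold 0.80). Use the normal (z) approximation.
Power ≈ 0.90; the study is adequately powered (power ≥ 0.80)

Power calculation (one-sample t-test, normal approximation):
z_β = d · √n - z_{α/2}
z_β = 0.41 · √50 - 1.645
z_β = 0.41 · 7.071 - 1.645
z_β = 1.254

Power = Φ(z_β) = Φ(1.254) ≈ 0.895

Effect size d = 0.41 is small by Cohen's convention (0.2/0.5/0.8).

Threshold: power ≥ 0.80 is conventionally adequate.
Power ≈ 0.90 → the study is adequately powered (power ≥ 0.80).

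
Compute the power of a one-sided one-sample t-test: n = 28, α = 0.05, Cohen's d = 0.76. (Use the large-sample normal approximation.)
Power ≈ 0.99

Power calculation (one-sample t-test, normal approximation):
z_β = d · √n - z_α
z_β = 0.76 · √28 - 1.645
z_β = 0.76 · 5.292 - 1.645
z_β = 2.377

Power = Φ(z_β) = Φ(2.377) ≈ 0.991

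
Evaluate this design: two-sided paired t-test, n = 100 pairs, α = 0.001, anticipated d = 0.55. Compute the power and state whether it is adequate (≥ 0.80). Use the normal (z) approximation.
Power ≈ 0.99; the study is adequately powered (power ≥ 0.80)

Power calculation (paired t-test, normal approximation):
z_β = d · √n - z_{α/2}
z_β = 0.55 · √100 - 3.291
z_β = 0.55 · 10.000 - 3.291
z_β = 2.209

Power = Φ(z_β) = Φ(2.209) ≈ 0.986

Effect size d = 0.55 is medium by Cohen's convention (0.2/0.5/0.8).

Threshold: power ≥ 0.80 is conventionally adequate.
Power ≈ 0.99 → the study is adequately powered (power ≥ 0.80).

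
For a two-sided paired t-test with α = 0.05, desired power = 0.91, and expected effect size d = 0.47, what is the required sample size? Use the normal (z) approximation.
n = 50 pairs

Sample size formula (paired t-test, normal approximation):
n = ((z_{α/2} + z_β) / d)²

z_{α/2} = 1.960 (for α = 0.05, two-sided)
z_β = 1.341 (for power = 0.91)
d = 0.47

n = ((1.960 + 1.341) / 0.47)²
n = (7.023)²
n ≈ 49.32
Round up to the next whole number: n = 50 pairs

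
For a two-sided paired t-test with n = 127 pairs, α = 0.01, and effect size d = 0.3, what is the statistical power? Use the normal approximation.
Power ≈ 0.79

Power calculation (paired t-test, normal approximation):
z_β = d · √n - z_{α/2}
z_β = 0.3 · √127 - 2.576
z_β = 0.3 · 11.269 - 2.576
z_β = 0.805

Power = Φ(z_β) = Φ(0.805) ≈ 0.790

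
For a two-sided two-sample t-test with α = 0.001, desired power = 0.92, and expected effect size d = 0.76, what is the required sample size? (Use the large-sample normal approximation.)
n = 77 per group

Sample size formula (two-sample t-test, normal approximation):
n = 2 · ((z_{α/2} + z_β) / d)²

z_{α/2} = 3.291 (for α = 0.001, two-sided)
z_β = 1.405 (for power = 0.92)
d = 0.76

n = 2 · ((3.291 + 1.405) / 0.76)²
n = 2 · (6.179)²
n ≈ 76.36
Round up to the next whole number: n = 77 per group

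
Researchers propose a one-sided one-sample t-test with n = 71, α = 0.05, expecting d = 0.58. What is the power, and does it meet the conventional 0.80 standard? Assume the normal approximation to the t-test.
Power ≈ 1.00; the study is adequately powered (power ≥ 0.80)

Power calculation (one-sample t-test, normal approximation):
z_β = d · √n - z_α
z_β = 0.58 · √71 - 1.645
z_β = 0.58 · 8.426 - 1.645
z_β = 3.242

Power = Φ(z_β) = Φ(3.242) ≈ 0.999

Effect size d = 0.58 is medium by Cohen's convention (0.2/0.5/0.8).

Threshold: power ≥ 0.80 is conventionally adequate.
Power ≈ 1.00 → the study is adequately powered (power ≥ 0.80).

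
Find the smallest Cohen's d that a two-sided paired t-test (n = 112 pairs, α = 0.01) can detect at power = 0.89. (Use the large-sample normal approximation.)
d ≈ 0.36

Minimum detectable effect (paired t-test, normal approximation):
d = (z_{α/2} + z_β) / √n
d = (2.576 + 1.227) / √112
d = 3.802 / 10.583
d ≈ 0.36

By Cohen's convention (0.2 small / 0.5 medium / 0.8 large): small effect.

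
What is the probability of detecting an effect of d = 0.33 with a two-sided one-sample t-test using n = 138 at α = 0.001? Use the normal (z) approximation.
Power ≈ 0.72

Power calculation (one-sample t-test, normal approximation):
z_β = d · √n - z_{α/2}
z_β = 0.33 · √138 - 3.291
z_β = 0.33 · 11.747 - 3.291
z_β = 0.586

Power = Φ(z_β) = Φ(0.586) ≈ 0.721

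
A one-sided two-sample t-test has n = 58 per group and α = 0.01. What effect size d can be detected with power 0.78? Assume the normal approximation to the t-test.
d ≈ 0.58

Minimum detectable effect (two-sample t-test, normal approximation):
d = (z_α + z_β) / √(n/2)
d = (2.326 + 0.772) / √(58/2)
d = 3.099 / 5.385
d ≈ 0.58

By Cohen's convention (0.2 small / 0.5 medium / 0.8 large): medium effect.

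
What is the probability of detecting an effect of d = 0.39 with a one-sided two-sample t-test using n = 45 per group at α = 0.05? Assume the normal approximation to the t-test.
Power ≈ 0.58

Power calculation (two-sample t-test, normal approximation):
z_β = d · √(n/2) - z_α
z_β = 0.39 · √(45/2) - 1.645
z_β = 0.39 · 4.743 - 1.645
z_β = 0.205

Power = Φ(z_β) = Φ(0.205) ≈ 0.581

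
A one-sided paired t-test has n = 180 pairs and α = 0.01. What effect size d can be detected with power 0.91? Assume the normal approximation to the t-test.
d ≈ 0.27

Minimum detectable effect (paired t-test, normal approximation):
d = (z_α + z_β) / √n
d = (2.326 + 1.341) / √180
d = 3.667 / 13.416
d ≈ 0.27

By Cohen's convention (0.2 small / 0.5 medium / 0.8 large): small effect.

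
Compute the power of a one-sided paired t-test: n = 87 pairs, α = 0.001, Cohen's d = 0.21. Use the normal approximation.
Power ≈ 0.13

Power calculation (paired t-test, normal approximation):
z_β = d · √n - z_α
z_β = 0.21 · √87 - 3.090
z_β = 0.21 · 9.327 - 3.090
z_β = -1.131

Power = Φ(z_β) = Φ(-1.131) ≈ 0.129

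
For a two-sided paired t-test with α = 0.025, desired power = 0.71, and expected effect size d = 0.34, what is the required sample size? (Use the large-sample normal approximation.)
n = 68 pairs

Sample size formula (paired t-test, normal approximation):
n = ((z_{α/2} + z_β) / d)²

z_{α/2} = 2.241 (for α = 0.025, two-sided)
z_β = 0.553 (for power = 0.71)
d = 0.34

n = ((2.241 + 0.553) / 0.34)²
n = (8.218)²
n ≈ 67.54
Round up to the next whole number: n = 68 pairs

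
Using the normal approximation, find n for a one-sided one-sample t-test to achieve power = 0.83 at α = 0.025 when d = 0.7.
n = 18

Sample size formula (one-sample t-test, normal approximation):
n = ((z_α + z_β) / d)²

z_α = 1.960 (for α = 0.025, one-sided)
z_β = 0.954 (for power = 0.83)
d = 0.7

n = ((1.960 + 0.954) / 0.7)²
n = (4.163)²
n ≈ 17.33
Round up to the next whole number: n = 18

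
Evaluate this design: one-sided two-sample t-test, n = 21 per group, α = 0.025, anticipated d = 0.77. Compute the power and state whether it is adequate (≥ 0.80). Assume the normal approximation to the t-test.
Power ≈ 0.70; the study is underpowered (power < 0.80)

Power calculation (two-sample t-test, normal approximation):
z_β = d · √(n/2) - z_α
z_β = 0.77 · √(21/2) - 1.960
z_β = 0.77 · 3.240 - 1.960
z_β = 0.535

Power = Φ(z_β) = Φ(0.535) ≈ 0.704

Effect size d = 0.77 is medium by Cohen's convention (0.2/0.5/0.8).

Threshold: power ≥ 0.80 is conventionally adequate.
Power ≈ 0.70 → the study is underpowered (power < 0.80).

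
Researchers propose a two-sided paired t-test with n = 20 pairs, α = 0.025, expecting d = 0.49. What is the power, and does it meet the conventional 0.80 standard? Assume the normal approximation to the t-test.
Power ≈ 0.48; the study is underpowered (power < 0.80)

Power calculation (paired t-test, normal approximation):
z_β = d · √n - z_{α/2}
z_β = 0.49 · √20 - 2.241
z_β = 0.49 · 4.472 - 2.241
z_β = -0.050

Power = Φ(z_β) = Φ(-0.050) ≈ 0.480

Effect size d = 0.49 is small by Cohen's convention (0.2/0.5/0.8).

Threshold: power ≥ 0.80 is conventionally adequate.
Power ≈ 0.48 → the study is underpowered (power < 0.80).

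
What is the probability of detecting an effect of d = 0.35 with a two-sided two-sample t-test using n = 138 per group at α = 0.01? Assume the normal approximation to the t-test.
Power ≈ 0.63

Power calculation (two-sample t-test, normal approximation):
z_β = d · √(n/2) - z_{α/2}
z_β = 0.35 · √(138/2) - 2.576
z_β = 0.35 · 8.307 - 2.576
z_β = 0.331

Power = Φ(z_β) = Φ(0.331) ≈ 0.630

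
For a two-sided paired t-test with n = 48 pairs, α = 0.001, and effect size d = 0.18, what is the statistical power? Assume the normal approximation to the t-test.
Power ≈ 0.02

Power calculation (paired t-test, normal approximation):
z_β = d · √n - z_{α/2}
z_β = 0.18 · √48 - 3.291
z_β = 0.18 · 6.928 - 3.291
z_β = -2.043

Power = Φ(z_β) = Φ(-2.043) ≈ 0.021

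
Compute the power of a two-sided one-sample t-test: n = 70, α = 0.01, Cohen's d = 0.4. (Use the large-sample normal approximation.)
Power ≈ 0.78

Power calculation (one-sample t-test, normal approximation):
z_β = d · √n - z_{α/2}
z_β = 0.4 · √70 - 2.576
z_β = 0.4 · 8.367 - 2.576
z_β = 0.771

Power = Φ(z_β) = Φ(0.771) ≈ 0.780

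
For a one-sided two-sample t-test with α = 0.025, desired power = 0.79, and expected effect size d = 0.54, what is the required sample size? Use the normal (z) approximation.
n = 53 per group

Sample size formula (two-sample t-test, normal approximation):
n = 2 · ((z_α + z_β) / d)²

z_α = 1.960 (for α = 0.025, one-sided)
z_β = 0.806 (for power = 0.79)
d = 0.54

n = 2 · ((1.960 + 0.806) / 0.54)²
n = 2 · (5.122)²
n ≈ 52.47
Round up to the next whole number: n = 53 per group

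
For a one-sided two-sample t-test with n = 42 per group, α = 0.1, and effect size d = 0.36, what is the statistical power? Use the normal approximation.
Power ≈ 0.64

Power calculation (two-sample t-test, normal approximation):
z_β = d · √(n/2) - z_α
z_β = 0.36 · √(42/2) - 1.282
z_β = 0.36 · 4.583 - 1.282
z_β = 0.368

Power = Φ(z_β) = Φ(0.368) ≈ 0.644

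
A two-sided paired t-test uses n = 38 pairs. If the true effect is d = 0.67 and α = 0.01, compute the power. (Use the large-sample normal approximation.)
Power ≈ 0.94

Power calculation (paired t-test, normal approximation):
z_β = d · √n - z_{α/2}
z_β = 0.67 · √38 - 2.576
z_β = 0.67 · 6.164 - 2.576
z_β = 1.554

Power = Φ(z_β) = Φ(1.554) ≈ 0.940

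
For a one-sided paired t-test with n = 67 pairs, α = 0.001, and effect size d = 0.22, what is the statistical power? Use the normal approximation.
Power ≈ 0.10

Power calculation (paired t-test, normal approximation):
z_β = d · √n - z_α
z_β = 0.22 · √67 - 3.090
z_β = 0.22 · 8.185 - 3.090
z_β = -1.289

Power = Φ(z_β) = Φ(-1.289) ≈ 0.099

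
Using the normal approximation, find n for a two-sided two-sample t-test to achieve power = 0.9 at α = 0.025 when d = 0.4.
n = 156 per group

Sample size formula (two-sample t-test, normal approximation):
n = 2 · ((z_{α/2} + z_β) / d)²

z_{α/2} = 2.241 (for α = 0.025, two-sided)
z_β = 1.282 (for power = 0.9)
d = 0.4

n = 2 · ((2.241 + 1.282) / 0.4)²
n = 2 · (8.808)²
n ≈ 155.16
Round up to the next whole number: n = 156 per group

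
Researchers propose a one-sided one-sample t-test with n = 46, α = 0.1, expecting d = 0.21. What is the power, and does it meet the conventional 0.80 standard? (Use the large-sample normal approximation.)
Power ≈ 0.56; the study is underpowered (power < 0.80)

Power calculation (one-sample t-test, normal approximation):
z_β = d · √n - z_α
z_β = 0.21 · √46 - 1.282
z_β = 0.21 · 6.782 - 1.282
z_β = 0.143

Power = Φ(z_β) = Φ(0.143) ≈ 0.557

Effect size d = 0.21 is small by Cohen's convention (0.2/0.5/0.8).

Threshold: power ≥ 0.80 is conventionally adequate.
Power ≈ 0.56 → the study is underpowered (power < 0.80).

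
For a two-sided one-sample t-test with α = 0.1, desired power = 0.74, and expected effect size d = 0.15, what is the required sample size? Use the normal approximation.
n = 233

Sample size formula (one-sample t-test, normal approximation):
n = ((z_{α/2} + z_β) / d)²

z_{α/2} = 1.645 (for α = 0.1, two-sided)
z_β = 0.643 (for power = 0.74)
d = 0.15

n = ((1.645 + 0.643) / 0.15)²
n = (15.253)²
n ≈ 232.65
Round up to the next whole number: n = 233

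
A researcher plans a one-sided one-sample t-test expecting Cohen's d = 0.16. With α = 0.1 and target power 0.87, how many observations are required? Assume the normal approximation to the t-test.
n = 227

Sample size formula (one-sample t-test, normal approximation):
n = ((z_α + z_β) / d)²

z_α = 1.282 (for α = 0.1, one-sided)
z_β = 1.126 (for power = 0.87)
d = 0.16

n = ((1.282 + 1.126) / 0.16)²
n = (15.050)²
n ≈ 226.50
Round up to the next whole number: n = 227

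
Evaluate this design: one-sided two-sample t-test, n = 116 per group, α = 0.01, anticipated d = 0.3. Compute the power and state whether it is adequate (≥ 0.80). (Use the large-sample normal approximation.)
Power ≈ 0.48; the study is underpowered (power < 0.80)

Power calculation (two-sample t-test, normal approximation):
z_β = d · √(n/2) - z_α
z_β = 0.3 · √(116/2) - 2.326
z_β = 0.3 · 7.616 - 2.326
z_β = -0.042

Power = Φ(z_β) = Φ(-0.042) ≈ 0.483

Effect size d = 0.3 is small by Cohen's convention (0.2/0.5/0.8).

Threshold: power ≥ 0.80 is conventionally adequate.
Power ≈ 0.48 → the study is underpowered (power < 0.80).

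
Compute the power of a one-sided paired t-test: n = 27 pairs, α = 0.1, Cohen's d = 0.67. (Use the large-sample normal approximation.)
Power ≈ 0.99

Power calculation (paired t-test, normal approximation):
z_β = d · √n - z_α
z_β = 0.67 · √27 - 1.282
z_β = 0.67 · 5.196 - 1.282
z_β = 2.200

Power = Φ(z_β) = Φ(2.200) ≈ 0.986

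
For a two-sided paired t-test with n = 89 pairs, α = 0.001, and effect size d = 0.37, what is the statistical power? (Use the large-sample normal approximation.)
Power ≈ 0.58

Power calculation (paired t-test, normal approximation):
z_β = d · √n - z_{α/2}
z_β = 0.37 · √89 - 3.291
z_β = 0.37 · 9.434 - 3.291
z_β = 0.200

Power = Φ(z_β) = Φ(0.200) ≈ 0.579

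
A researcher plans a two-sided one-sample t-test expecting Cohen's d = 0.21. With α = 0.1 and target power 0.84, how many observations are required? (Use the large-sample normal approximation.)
n = 158

Sample size formula (one-sample t-test, normal approximation):
n = ((z_{α/2} + z_β) / d)²

z_{α/2} = 1.645 (for α = 0.1, two-sided)
z_β = 0.994 (for power = 0.84)
d = 0.21

n = ((1.645 + 0.994) / 0.21)²
n = (12.567)²
n ≈ 157.93
Round up to the next whole number: n = 158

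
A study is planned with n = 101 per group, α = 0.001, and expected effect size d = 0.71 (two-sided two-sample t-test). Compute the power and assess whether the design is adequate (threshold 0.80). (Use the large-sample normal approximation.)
Power ≈ 0.96; the study is adequately powered (power ≥ 0.80)

Power calculation (two-sample t-test, normal approximation):
z_β = d · √(n/2) - z_{α/2}
z_β = 0.71 · √(101/2) - 3.291
z_β = 0.71 · 7.106 - 3.291
z_β = 1.755

Power = Φ(z_β) = Φ(1.755) ≈ 0.960

Effect size d = 0.71 is medium by Cohen's convention (0.2/0.5/0.8).

Threshold: power ≥ 0.80 is conventionally adequate.
Power ≈ 0.96 → the study is adequately powered (power ≥ 0.80).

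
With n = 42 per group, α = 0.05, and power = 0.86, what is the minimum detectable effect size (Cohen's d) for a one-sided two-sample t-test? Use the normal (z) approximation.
d ≈ 0.59

Minimum detectable effect (two-sample t-test, normal approximation):
d = (z_α + z_β) / √(n/2)
d = (1.645 + 1.080) / √(42/2)
d = 2.725 / 4.583
d ≈ 0.59

By Cohen's convention (0.2 small / 0.5 medium / 0.8 large): medium effect.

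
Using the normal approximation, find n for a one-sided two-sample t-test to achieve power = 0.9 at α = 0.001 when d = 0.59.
n = 110 per group

Sample size formula (two-sample t-test, normal approximation):
n = 2 · ((z_α + z_β) / d)²

z_α = 3.090 (for α = 0.001, one-sided)
z_β = 1.282 (for power = 0.9)
d = 0.59

n = 2 · ((3.090 + 1.282) / 0.59)²
n = 2 · (7.410)²
n ≈ 109.82
Round up to the next whole number: n = 110 per group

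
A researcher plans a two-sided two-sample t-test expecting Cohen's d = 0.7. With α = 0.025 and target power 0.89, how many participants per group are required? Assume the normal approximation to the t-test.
n = 50 per group

Sample size formula (two-sample t-test, normal approximation):
n = 2 · ((z_{α/2} + z_β) / d)²

z_{α/2} = 2.241 (for α = 0.025, two-sided)
z_β = 1.227 (for power = 0.89)
d = 0.7

n = 2 · ((2.241 + 1.227) / 0.7)²
n = 2 · (4.954)²
n ≈ 49.08
Round up to the next whole number: n = 50 per group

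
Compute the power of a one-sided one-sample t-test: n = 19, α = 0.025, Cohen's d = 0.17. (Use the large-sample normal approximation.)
Power ≈ 0.11

Power calculation (one-sample t-test, normal approximation):
z_β = d · √n - z_α
z_β = 0.17 · √19 - 1.960
z_β = 0.17 · 4.359 - 1.960
z_β = -1.219

Power = Φ(z_β) = Φ(-1.219) ≈ 0.111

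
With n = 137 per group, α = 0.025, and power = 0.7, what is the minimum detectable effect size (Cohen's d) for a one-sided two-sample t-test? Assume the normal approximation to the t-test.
d ≈ 0.30

Minimum detectable effect (two-sample t-test, normal approximation):
d = (z_α + z_β) / √(n/2)
d = (1.960 + 0.524) / √(137/2)
d = 2.484 / 8.276
d ≈ 0.30

By Cohen's convention (0.2 small / 0.5 medium / 0.8 large): small effect.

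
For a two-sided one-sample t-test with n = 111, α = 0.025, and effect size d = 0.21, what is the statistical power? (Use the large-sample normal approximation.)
Power ≈ 0.49

Power calculation (one-sample t-test, normal approximation):
z_β = d · √n - z_{α/2}
z_β = 0.21 · √111 - 2.241
z_β = 0.21 · 10.536 - 2.241
z_β = -0.029

Power = Φ(z_β) = Φ(-0.029) ≈ 0.488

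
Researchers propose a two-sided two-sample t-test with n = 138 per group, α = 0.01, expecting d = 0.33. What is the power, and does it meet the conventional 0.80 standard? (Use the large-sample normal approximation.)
Power ≈ 0.57; the study is underpowered (power < 0.80)

Power calculation (two-sample t-test, normal approximation):
z_β = d · √(n/2) - z_{α/2}
z_β = 0.33 · √(138/2) - 2.576
z_β = 0.33 · 8.307 - 2.576
z_β = 0.165

Power = Φ(z_β) = Φ(0.165) ≈ 0.566

Effect size d = 0.33 is small by Cohen's convention (0.2/0.5/0.8).

Threshold: power ≥ 0.80 is conventionally adequate.
Power ≈ 0.57 → the study is underpowered (power < 0.80).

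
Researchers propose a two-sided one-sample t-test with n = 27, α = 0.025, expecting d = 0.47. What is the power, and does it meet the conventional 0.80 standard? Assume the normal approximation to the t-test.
Power ≈ 0.58; the study is underpowered (power < 0.80)

Power calculation (one-sample t-test, normal approximation):
z_β = d · √n - z_{α/2}
z_β = 0.47 · √27 - 2.241
z_β = 0.47 · 5.196 - 2.241
z_β = 0.201

Power = Φ(z_β) = Φ(0.201) ≈ 0.580

Effect size d = 0.47 is small by Cohen's convention (0.2/0.5/0.8).

Threshold: power ≥ 0.80 is conventionally adequate.
Power ≈ 0.58 → the study is underpowered (power < 0.80).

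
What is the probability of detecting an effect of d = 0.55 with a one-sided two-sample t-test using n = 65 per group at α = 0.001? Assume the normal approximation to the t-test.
Power ≈ 0.52

Power calculation (two-sample t-test, normal approximation):
z_β = d · √(n/2) - z_α
z_β = 0.55 · √(65/2) - 3.090
z_β = 0.55 · 5.701 - 3.090
z_β = 0.045

Power = Φ(z_β) = Φ(0.045) ≈ 0.518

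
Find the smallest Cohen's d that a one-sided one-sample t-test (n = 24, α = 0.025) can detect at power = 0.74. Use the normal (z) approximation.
d ≈ 0.53

Minimum detectable effect (one-sample t-test, normal approximation):
d = (z_α + z_β) / √n
d = (1.960 + 0.643) / √24
d = 2.603 / 4.899
d ≈ 0.53

By Cohen's convention (0.2 small / 0.5 medium / 0.8 large): medium effect.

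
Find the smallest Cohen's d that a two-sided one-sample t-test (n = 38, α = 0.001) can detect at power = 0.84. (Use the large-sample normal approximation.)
d ≈ 0.70

Minimum detectable effect (one-sample t-test, normal approximation):
d = (z_{α/2} + z_β) / √n
d = (3.291 + 0.994) / √38
d = 4.285 / 6.164
d ≈ 0.70

By Cohen's convention (0.2 small / 0.5 medium / 0.8 large): medium effect.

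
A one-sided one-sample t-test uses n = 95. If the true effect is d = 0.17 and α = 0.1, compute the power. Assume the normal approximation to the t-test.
Power ≈ 0.65

Power calculation (one-sample t-test, normal approximation):
z_β = d · √n - z_α
z_β = 0.17 · √95 - 1.282
z_β = 0.17 · 9.747 - 1.282
z_β = 0.375

Power = Φ(z_β) = Φ(0.375) ≈ 0.646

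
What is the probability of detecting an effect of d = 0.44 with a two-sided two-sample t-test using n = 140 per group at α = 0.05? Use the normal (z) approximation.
Power ≈ 0.96

Power calculation (two-sample t-test, normal approximation):
z_β = d · √(n/2) - z_{α/2}
z_β = 0.44 · √(140/2) - 1.960
z_β = 0.44 · 8.367 - 1.960
z_β = 1.721

Power = Φ(z_β) = Φ(1.721) ≈ 0.957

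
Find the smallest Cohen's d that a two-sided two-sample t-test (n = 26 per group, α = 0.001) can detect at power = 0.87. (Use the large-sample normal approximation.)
d ≈ 1.23

Minimum detectable effect (two-sample t-test, normal approximation):
d = (z_{α/2} + z_β) / √(n/2)
d = (3.291 + 1.126) / √(26/2)
d = 4.417 / 3.606
d ≈ 1.23

By Cohen's convention (0.2 small / 0.5 medium / 0.8 large): large effect.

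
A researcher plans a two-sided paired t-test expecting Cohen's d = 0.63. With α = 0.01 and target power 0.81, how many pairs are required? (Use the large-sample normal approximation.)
n = 31 pairs

Sample size formula (paired t-test, normal approximation):
n = ((z_{α/2} + z_β) / d)²

z_{α/2} = 2.576 (for α = 0.01, two-sided)
z_β = 0.878 (for power = 0.81)
d = 0.63

n = ((2.576 + 0.878) / 0.63)²
n = (5.483)²
n ≈ 30.06
Round up to the next whole number: n = 31 pairs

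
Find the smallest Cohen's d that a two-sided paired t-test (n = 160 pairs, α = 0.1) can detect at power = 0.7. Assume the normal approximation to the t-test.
d ≈ 0.17

Minimum detectable effect (paired t-test, normal approximation):
d = (z_{α/2} + z_β) / √n
d = (1.645 + 0.524) / √160
d = 2.169 / 12.649
d ≈ 0.17

By Cohen's convention (0.2 small / 0.5 medium / 0.8 large): very small effect.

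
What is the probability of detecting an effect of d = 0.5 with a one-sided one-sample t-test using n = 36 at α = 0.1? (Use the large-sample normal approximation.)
Power ≈ 0.96

Power calculation (one-sample t-test, normal approximation):
z_β = d · √n - z_α
z_β = 0.5 · √36 - 1.282
z_β = 0.5 · 6.000 - 1.282
z_β = 1.718

Power = Φ(z_β) = Φ(1.718) ≈ 0.957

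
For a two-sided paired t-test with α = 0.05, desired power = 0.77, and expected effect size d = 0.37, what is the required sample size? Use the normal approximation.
n = 54 pairs

Sample size formula (paired t-test, normal approximation):
n = ((z_{α/2} + z_β) / d)²

z_{α/2} = 1.960 (for α = 0.05, two-sided)
z_β = 0.739 (for power = 0.77)
d = 0.37

n = ((1.960 + 0.739) / 0.37)²
n = (7.295)²
n ≈ 53.22
Round up to the next whole number: n = 54 pairs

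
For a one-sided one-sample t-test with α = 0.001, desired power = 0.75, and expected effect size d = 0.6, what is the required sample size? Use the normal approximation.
n = 40

Sample size formula (one-sample t-test, normal approximation):
n = ((z_α + z_β) / d)²

z_α = 3.090 (for α = 0.001, one-sided)
z_β = 0.674 (for power = 0.75)
d = 0.6

n = ((3.090 + 0.674) / 0.6)²
n = (6.273)²
n ≈ 39.35
Round up to the next whole number: n = 40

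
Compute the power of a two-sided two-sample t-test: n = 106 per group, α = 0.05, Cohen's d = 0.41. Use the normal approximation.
Power ≈ 0.85

Power calculation (two-sample t-test, normal approximation):
z_β = d · √(n/2) - z_{α/2}
z_β = 0.41 · √(106/2) - 1.960
z_β = 0.41 · 7.280 - 1.960
z_β = 1.025

Power = Φ(z_β) = Φ(1.025) ≈ 0.847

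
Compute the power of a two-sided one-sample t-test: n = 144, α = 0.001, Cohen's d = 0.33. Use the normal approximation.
Power ≈ 0.75

Power calculation (one-sample t-test, normal approximation):
z_β = d · √n - z_{α/2}
z_β = 0.33 · √144 - 3.291
z_β = 0.33 · 12.000 - 3.291
z_β = 0.669

Power = Φ(z_β) = Φ(0.669) ≈ 0.748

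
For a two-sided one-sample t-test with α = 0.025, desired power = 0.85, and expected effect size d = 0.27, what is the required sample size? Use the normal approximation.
n = 148

Sample size formula (one-sample t-test, normal approximation):
n = ((z_{α/2} + z_β) / d)²

z_{α/2} = 2.241 (for α = 0.025, two-sided)
z_β = 1.036 (for power = 0.85)
d = 0.27

n = ((2.241 + 1.036) / 0.27)²
n = (12.137)²
n ≈ 147.31
Round up to the next whole number: n = 148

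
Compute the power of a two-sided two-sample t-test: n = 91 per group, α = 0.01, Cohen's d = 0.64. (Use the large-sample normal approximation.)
Power ≈ 0.96

Power calculation (two-sample t-test, normal approximation):
z_β = d · √(n/2) - z_{α/2}
z_β = 0.64 · √(91/2) - 2.576
z_β = 0.64 · 6.745 - 2.576
z_β = 1.741

Power = Φ(z_β) = Φ(1.741) ≈ 0.959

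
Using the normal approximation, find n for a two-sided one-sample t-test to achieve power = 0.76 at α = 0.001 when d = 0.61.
n = 43

Sample size formula (one-sample t-test, normal approximation):
n = ((z_{α/2} + z_β) / d)²

z_{α/2} = 3.291 (for α = 0.001, two-sided)
z_β = 0.706 (for power = 0.76)
d = 0.61

n = ((3.291 + 0.706) / 0.61)²
n = (6.552)²
n ≈ 42.93
Round up to the next whole number: n = 43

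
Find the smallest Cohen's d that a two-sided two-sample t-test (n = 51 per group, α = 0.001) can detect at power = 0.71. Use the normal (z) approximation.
d ≈ 0.76

Minimum detectable effect (two-sample t-test, normal approximation):
d = (z_{α/2} + z_β) / √(n/2)
d = (3.291 + 0.553) / √(51/2)
d = 3.844 / 5.050
d ≈ 0.76

By Cohen's convention (0.2 small / 0.5 medium / 0.8 large): medium effect.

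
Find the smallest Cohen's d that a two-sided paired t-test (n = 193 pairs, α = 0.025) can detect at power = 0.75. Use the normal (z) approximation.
d ≈ 0.21

Minimum detectable effect (paired t-test, normal approximation):
d = (z_{α/2} + z_β) / √n
d = (2.241 + 0.674) / √193
d = 2.916 / 13.892
d ≈ 0.21

By Cohen's convention (0.2 small / 0.5 medium / 0.8 large): small effect.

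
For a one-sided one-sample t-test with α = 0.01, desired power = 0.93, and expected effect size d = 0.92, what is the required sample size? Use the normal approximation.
n = 18

Sample size formula (one-sample t-test, normal approximation):
n = ((z_α + z_β) / d)²

z_α = 2.326 (for α = 0.01, one-sided)
z_β = 1.476 (for power = 0.93)
d = 0.92

n = ((2.326 + 1.476) / 0.92)²
n = (4.133)²
n ≈ 17.08
Round up to the next whole number: n = 18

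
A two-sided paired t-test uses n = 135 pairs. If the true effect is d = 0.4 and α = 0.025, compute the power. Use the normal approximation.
Power ≈ 0.99

Power calculation (paired t-test, normal approximation):
z_β = d · √n - z_{α/2}
z_β = 0.4 · √135 - 2.241
z_β = 0.4 · 11.619 - 2.241
z_β = 2.406

Power = Φ(z_β) = Φ(2.406) ≈ 0.992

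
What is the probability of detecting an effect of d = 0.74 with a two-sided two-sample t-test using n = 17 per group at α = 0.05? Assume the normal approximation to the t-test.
Power ≈ 0.58

Power calculation (two-sample t-test, normal approximation):
z_β = d · √(n/2) - z_{α/2}
z_β = 0.74 · √(17/2) - 1.960
z_β = 0.74 · 2.915 - 1.960
z_β = 0.197

Power = Φ(z_β) = Φ(0.197) ≈ 0.578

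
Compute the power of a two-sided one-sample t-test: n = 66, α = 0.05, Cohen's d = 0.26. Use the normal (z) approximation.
Power ≈ 0.56

Power calculation (one-sample t-test, normal approximation):
z_β = d · √n - z_{α/2}
z_β = 0.26 · √66 - 1.960
z_β = 0.26 · 8.124 - 1.960
z_β = 0.152

Power = Φ(z_β) = Φ(0.152) ≈ 0.561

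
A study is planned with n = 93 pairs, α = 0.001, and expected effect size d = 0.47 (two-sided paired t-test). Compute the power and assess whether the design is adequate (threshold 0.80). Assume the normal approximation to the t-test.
Power ≈ 0.89; the study is adequately powered (power ≥ 0.80)

Power calculation (paired t-test, normal approximation):
z_β = d · √n - z_{α/2}
z_β = 0.47 · √93 - 3.291
z_β = 0.47 · 9.644 - 3.291
z_β = 1.242

Power = Φ(z_β) = Φ(1.242) ≈ 0.893

Effect size d = 0.47 is small by Cohen's convention (0.2/0.5/0.8).

Threshold: power ≥ 0.80 is conventionally adequate.
Power ≈ 0.89 → the study is adequately powered (power ≥ 0.80).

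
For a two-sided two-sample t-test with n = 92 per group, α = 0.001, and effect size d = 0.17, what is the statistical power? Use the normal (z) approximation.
Power ≈ 0.02

Power calculation (two-sample t-test, normal approximation):
z_β = d · √(n/2) - z_{α/2}
z_β = 0.17 · √(92/2) - 3.291
z_β = 0.17 · 6.782 - 3.291
z_β = -2.138

Power = Φ(z_β) = Φ(-2.138) ≈ 0.016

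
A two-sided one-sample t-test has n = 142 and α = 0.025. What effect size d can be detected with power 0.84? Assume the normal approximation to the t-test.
d ≈ 0.27

Minimum detectable effect (one-sample t-test, normal approximation):
d = (z_{α/2} + z_β) / √n
d = (2.241 + 0.994) / √142
d = 3.236 / 11.916
d ≈ 0.27

By Cohen's convention (0.2 small / 0.5 medium / 0.8 large): small effect.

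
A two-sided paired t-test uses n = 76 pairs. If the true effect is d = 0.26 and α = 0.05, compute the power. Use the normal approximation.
Power ≈ 0.62

Power calculation (paired t-test, normal approximation):
z_β = d · √n - z_{α/2}
z_β = 0.26 · √76 - 1.960
z_β = 0.26 · 8.718 - 1.960
z_β = 0.307

Power = Φ(z_β) = Φ(0.307) ≈ 0.620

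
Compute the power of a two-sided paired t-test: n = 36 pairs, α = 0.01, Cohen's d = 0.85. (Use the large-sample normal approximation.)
Power ≈ 0.99

Power calculation (paired t-test, normal approximation):
z_β = d · √n - z_{α/2}
z_β = 0.85 · √36 - 2.576
z_β = 0.85 · 6.000 - 2.576
z_β = 2.524

Power = Φ(z_β) = Φ(2.524) ≈ 0.994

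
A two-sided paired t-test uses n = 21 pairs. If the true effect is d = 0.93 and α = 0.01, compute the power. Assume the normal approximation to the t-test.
Power ≈ 0.95

Power calculation (paired t-test, normal approximation):
z_β = d · √n - z_{α/2}
z_β = 0.93 · √21 - 2.576
z_β = 0.93 · 4.583 - 2.576
z_β = 1.686

Power = Φ(z_β) = Φ(1.686) ≈ 0.954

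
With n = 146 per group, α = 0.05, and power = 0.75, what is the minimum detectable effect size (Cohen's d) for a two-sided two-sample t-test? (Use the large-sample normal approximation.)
d ≈ 0.31

Minimum detectable effect (two-sample t-test, normal approximation):
d = (z_{α/2} + z_β) / √(n/2)
d = (1.960 + 0.674) / √(146/2)
d = 2.634 / 8.544
d ≈ 0.31

By Cohen's convention (0.2 small / 0.5 medium / 0.8 large): small effect.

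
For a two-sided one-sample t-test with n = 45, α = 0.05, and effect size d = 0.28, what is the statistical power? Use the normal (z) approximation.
Power ≈ 0.47

Power calculation (one-sample t-test, normal approximation):
z_β = d · √n - z_{α/2}
z_β = 0.28 · √45 - 1.960
z_β = 0.28 · 6.708 - 1.960
z_β = -0.082

Power = Φ(z_β) = Φ(-0.082) ≈ 0.467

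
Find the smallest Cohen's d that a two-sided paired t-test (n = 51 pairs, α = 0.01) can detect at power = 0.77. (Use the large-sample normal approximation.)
d ≈ 0.46

Minimum detectable effect (paired t-test, normal approximation):
d = (z_{α/2} + z_β) / √n
d = (2.576 + 0.739) / √51
d = 3.315 / 7.141
d ≈ 0.46

By Cohen's convention (0.2 small / 0.5 medium / 0.8 large): small effect.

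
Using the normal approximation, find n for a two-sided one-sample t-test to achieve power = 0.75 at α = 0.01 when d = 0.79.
n = 17

Sample size formula (one-sample t-test, normal approximation):
n = ((z_{α/2} + z_β) / d)²

z_{α/2} = 2.576 (for α = 0.01, two-sided)
z_β = 0.674 (for power = 0.75)
d = 0.79

n = ((2.576 + 0.674) / 0.79)²
n = (4.114)²
n ≈ 16.92
Round up to the next whole number: n = 17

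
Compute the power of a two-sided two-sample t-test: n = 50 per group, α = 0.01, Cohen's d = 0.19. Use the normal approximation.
Power ≈ 0.05

Power calculation (two-sample t-test, normal approximation):
z_β = d · √(n/2) - z_{α/2}
z_β = 0.19 · √(50/2) - 2.576
z_β = 0.19 · 5.000 - 2.576
z_β = -1.626

Power = Φ(z_β) = Φ(-1.626) ≈ 0.052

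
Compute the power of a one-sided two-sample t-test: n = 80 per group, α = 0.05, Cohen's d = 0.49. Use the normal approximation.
Power ≈ 0.93

Power calculation (two-sample t-test, normal approximation):
z_β = d · √(n/2) - z_α
z_β = 0.49 · √(80/2) - 1.645
z_β = 0.49 · 6.325 - 1.645
z_β = 1.454

Power = Φ(z_β) = Φ(1.454) ≈ 0.927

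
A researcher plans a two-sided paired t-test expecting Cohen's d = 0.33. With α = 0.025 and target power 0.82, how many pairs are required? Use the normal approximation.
n = 92 pairs

Sample size formula (paired t-test, normal approximation):
n = ((z_{α/2} + z_β) / d)²

z_{α/2} = 2.241 (for α = 0.025, two-sided)
z_β = 0.915 (for power = 0.82)
d = 0.33

n = ((2.241 + 0.915) / 0.33)²
n = (9.564)²
n ≈ 91.47
Round up to the next whole number: n = 92 pairs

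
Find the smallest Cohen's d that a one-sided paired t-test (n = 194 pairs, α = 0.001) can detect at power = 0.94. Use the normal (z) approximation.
d ≈ 0.33

Minimum detectable effect (paired t-test, normal approximation):
d = (z_α + z_β) / √n
d = (3.090 + 1.555) / √194
d = 4.645 / 13.928
d ≈ 0.33

By Cohen's convention (0.2 small / 0.5 medium / 0.8 large): small effect.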